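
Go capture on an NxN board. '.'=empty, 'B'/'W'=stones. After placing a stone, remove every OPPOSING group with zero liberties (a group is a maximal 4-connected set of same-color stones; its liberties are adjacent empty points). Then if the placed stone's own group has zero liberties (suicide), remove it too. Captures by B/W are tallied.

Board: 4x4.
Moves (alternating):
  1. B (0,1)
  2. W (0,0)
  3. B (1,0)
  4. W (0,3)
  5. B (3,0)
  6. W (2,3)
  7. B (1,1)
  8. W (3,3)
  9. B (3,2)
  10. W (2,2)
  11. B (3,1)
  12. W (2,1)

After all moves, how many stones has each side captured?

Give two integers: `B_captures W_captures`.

Move 1: B@(0,1) -> caps B=0 W=0
Move 2: W@(0,0) -> caps B=0 W=0
Move 3: B@(1,0) -> caps B=1 W=0
Move 4: W@(0,3) -> caps B=1 W=0
Move 5: B@(3,0) -> caps B=1 W=0
Move 6: W@(2,3) -> caps B=1 W=0
Move 7: B@(1,1) -> caps B=1 W=0
Move 8: W@(3,3) -> caps B=1 W=0
Move 9: B@(3,2) -> caps B=1 W=0
Move 10: W@(2,2) -> caps B=1 W=0
Move 11: B@(3,1) -> caps B=1 W=0
Move 12: W@(2,1) -> caps B=1 W=0

Answer: 1 0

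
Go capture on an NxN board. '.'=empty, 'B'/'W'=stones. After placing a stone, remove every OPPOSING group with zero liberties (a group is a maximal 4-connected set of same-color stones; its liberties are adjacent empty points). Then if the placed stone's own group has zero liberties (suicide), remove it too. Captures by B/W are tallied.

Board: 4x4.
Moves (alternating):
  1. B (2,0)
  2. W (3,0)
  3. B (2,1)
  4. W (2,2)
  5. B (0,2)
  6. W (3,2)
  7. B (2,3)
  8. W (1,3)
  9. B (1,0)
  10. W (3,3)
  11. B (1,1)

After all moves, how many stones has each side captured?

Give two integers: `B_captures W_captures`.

Answer: 0 1

Derivation:
Move 1: B@(2,0) -> caps B=0 W=0
Move 2: W@(3,0) -> caps B=0 W=0
Move 3: B@(2,1) -> caps B=0 W=0
Move 4: W@(2,2) -> caps B=0 W=0
Move 5: B@(0,2) -> caps B=0 W=0
Move 6: W@(3,2) -> caps B=0 W=0
Move 7: B@(2,3) -> caps B=0 W=0
Move 8: W@(1,3) -> caps B=0 W=0
Move 9: B@(1,0) -> caps B=0 W=0
Move 10: W@(3,3) -> caps B=0 W=1
Move 11: B@(1,1) -> caps B=0 W=1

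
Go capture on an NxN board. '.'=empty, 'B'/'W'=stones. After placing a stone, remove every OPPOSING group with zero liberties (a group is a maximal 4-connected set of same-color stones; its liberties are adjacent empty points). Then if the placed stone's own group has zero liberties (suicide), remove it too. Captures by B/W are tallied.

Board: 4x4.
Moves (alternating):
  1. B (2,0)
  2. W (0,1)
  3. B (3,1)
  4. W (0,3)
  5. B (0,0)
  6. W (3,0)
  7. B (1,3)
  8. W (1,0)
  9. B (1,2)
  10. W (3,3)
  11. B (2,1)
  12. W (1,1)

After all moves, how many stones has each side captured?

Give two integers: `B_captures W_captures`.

Answer: 0 1

Derivation:
Move 1: B@(2,0) -> caps B=0 W=0
Move 2: W@(0,1) -> caps B=0 W=0
Move 3: B@(3,1) -> caps B=0 W=0
Move 4: W@(0,3) -> caps B=0 W=0
Move 5: B@(0,0) -> caps B=0 W=0
Move 6: W@(3,0) -> caps B=0 W=0
Move 7: B@(1,3) -> caps B=0 W=0
Move 8: W@(1,0) -> caps B=0 W=1
Move 9: B@(1,2) -> caps B=0 W=1
Move 10: W@(3,3) -> caps B=0 W=1
Move 11: B@(2,1) -> caps B=0 W=1
Move 12: W@(1,1) -> caps B=0 W=1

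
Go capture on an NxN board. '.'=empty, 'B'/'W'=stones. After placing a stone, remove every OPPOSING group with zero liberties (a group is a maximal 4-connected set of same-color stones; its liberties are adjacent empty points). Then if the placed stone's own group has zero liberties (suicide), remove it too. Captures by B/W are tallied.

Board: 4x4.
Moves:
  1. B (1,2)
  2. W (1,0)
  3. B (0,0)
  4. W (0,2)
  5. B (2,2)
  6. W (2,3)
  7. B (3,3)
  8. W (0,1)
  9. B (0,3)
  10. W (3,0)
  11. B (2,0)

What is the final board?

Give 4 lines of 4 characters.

Answer: .WWB
W.B.
B.BW
W..B

Derivation:
Move 1: B@(1,2) -> caps B=0 W=0
Move 2: W@(1,0) -> caps B=0 W=0
Move 3: B@(0,0) -> caps B=0 W=0
Move 4: W@(0,2) -> caps B=0 W=0
Move 5: B@(2,2) -> caps B=0 W=0
Move 6: W@(2,3) -> caps B=0 W=0
Move 7: B@(3,3) -> caps B=0 W=0
Move 8: W@(0,1) -> caps B=0 W=1
Move 9: B@(0,3) -> caps B=0 W=1
Move 10: W@(3,0) -> caps B=0 W=1
Move 11: B@(2,0) -> caps B=0 W=1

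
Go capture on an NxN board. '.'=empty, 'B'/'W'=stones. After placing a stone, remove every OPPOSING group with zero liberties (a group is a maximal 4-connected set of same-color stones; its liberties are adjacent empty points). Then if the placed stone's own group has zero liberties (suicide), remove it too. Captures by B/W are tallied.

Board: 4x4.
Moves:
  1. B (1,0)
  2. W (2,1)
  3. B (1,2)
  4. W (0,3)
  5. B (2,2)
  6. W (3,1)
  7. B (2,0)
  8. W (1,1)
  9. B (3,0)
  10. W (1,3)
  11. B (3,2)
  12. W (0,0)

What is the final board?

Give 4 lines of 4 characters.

Answer: W..W
.WBW
.WB.
.WB.

Derivation:
Move 1: B@(1,0) -> caps B=0 W=0
Move 2: W@(2,1) -> caps B=0 W=0
Move 3: B@(1,2) -> caps B=0 W=0
Move 4: W@(0,3) -> caps B=0 W=0
Move 5: B@(2,2) -> caps B=0 W=0
Move 6: W@(3,1) -> caps B=0 W=0
Move 7: B@(2,0) -> caps B=0 W=0
Move 8: W@(1,1) -> caps B=0 W=0
Move 9: B@(3,0) -> caps B=0 W=0
Move 10: W@(1,3) -> caps B=0 W=0
Move 11: B@(3,2) -> caps B=0 W=0
Move 12: W@(0,0) -> caps B=0 W=3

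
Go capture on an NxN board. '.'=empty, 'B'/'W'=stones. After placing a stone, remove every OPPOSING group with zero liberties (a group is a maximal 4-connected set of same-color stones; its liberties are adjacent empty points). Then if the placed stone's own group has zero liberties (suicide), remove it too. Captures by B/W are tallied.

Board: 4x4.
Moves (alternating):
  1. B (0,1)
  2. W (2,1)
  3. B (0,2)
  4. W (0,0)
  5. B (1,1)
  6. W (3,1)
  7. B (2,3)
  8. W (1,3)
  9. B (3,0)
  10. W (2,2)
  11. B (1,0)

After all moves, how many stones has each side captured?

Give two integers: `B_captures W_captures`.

Answer: 1 0

Derivation:
Move 1: B@(0,1) -> caps B=0 W=0
Move 2: W@(2,1) -> caps B=0 W=0
Move 3: B@(0,2) -> caps B=0 W=0
Move 4: W@(0,0) -> caps B=0 W=0
Move 5: B@(1,1) -> caps B=0 W=0
Move 6: W@(3,1) -> caps B=0 W=0
Move 7: B@(2,3) -> caps B=0 W=0
Move 8: W@(1,3) -> caps B=0 W=0
Move 9: B@(3,0) -> caps B=0 W=0
Move 10: W@(2,2) -> caps B=0 W=0
Move 11: B@(1,0) -> caps B=1 W=0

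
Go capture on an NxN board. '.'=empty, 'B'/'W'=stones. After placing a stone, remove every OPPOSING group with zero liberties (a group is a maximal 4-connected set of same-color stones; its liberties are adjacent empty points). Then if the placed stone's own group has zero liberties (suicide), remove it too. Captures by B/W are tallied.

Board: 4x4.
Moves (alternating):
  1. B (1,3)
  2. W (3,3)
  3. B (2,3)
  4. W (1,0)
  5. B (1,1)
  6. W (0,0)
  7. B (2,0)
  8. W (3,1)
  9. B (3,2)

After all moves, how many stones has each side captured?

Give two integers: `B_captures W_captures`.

Answer: 1 0

Derivation:
Move 1: B@(1,3) -> caps B=0 W=0
Move 2: W@(3,3) -> caps B=0 W=0
Move 3: B@(2,3) -> caps B=0 W=0
Move 4: W@(1,0) -> caps B=0 W=0
Move 5: B@(1,1) -> caps B=0 W=0
Move 6: W@(0,0) -> caps B=0 W=0
Move 7: B@(2,0) -> caps B=0 W=0
Move 8: W@(3,1) -> caps B=0 W=0
Move 9: B@(3,2) -> caps B=1 W=0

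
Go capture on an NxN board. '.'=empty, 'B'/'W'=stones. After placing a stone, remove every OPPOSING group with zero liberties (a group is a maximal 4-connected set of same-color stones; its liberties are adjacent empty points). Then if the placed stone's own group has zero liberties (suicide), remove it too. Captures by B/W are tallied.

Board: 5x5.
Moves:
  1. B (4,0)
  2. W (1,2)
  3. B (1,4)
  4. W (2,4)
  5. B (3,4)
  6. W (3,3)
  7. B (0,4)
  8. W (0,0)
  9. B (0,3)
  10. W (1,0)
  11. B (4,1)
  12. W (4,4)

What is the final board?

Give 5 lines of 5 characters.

Answer: W..BB
W.W.B
....W
...W.
BB..W

Derivation:
Move 1: B@(4,0) -> caps B=0 W=0
Move 2: W@(1,2) -> caps B=0 W=0
Move 3: B@(1,4) -> caps B=0 W=0
Move 4: W@(2,4) -> caps B=0 W=0
Move 5: B@(3,4) -> caps B=0 W=0
Move 6: W@(3,3) -> caps B=0 W=0
Move 7: B@(0,4) -> caps B=0 W=0
Move 8: W@(0,0) -> caps B=0 W=0
Move 9: B@(0,3) -> caps B=0 W=0
Move 10: W@(1,0) -> caps B=0 W=0
Move 11: B@(4,1) -> caps B=0 W=0
Move 12: W@(4,4) -> caps B=0 W=1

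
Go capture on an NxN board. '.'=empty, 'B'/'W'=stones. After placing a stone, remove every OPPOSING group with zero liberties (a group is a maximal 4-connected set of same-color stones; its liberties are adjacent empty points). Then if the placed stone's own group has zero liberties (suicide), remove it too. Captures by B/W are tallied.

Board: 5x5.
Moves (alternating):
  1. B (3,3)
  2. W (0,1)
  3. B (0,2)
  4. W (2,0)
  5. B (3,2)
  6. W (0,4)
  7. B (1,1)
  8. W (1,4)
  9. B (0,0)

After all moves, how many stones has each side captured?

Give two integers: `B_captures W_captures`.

Answer: 1 0

Derivation:
Move 1: B@(3,3) -> caps B=0 W=0
Move 2: W@(0,1) -> caps B=0 W=0
Move 3: B@(0,2) -> caps B=0 W=0
Move 4: W@(2,0) -> caps B=0 W=0
Move 5: B@(3,2) -> caps B=0 W=0
Move 6: W@(0,4) -> caps B=0 W=0
Move 7: B@(1,1) -> caps B=0 W=0
Move 8: W@(1,4) -> caps B=0 W=0
Move 9: B@(0,0) -> caps B=1 W=0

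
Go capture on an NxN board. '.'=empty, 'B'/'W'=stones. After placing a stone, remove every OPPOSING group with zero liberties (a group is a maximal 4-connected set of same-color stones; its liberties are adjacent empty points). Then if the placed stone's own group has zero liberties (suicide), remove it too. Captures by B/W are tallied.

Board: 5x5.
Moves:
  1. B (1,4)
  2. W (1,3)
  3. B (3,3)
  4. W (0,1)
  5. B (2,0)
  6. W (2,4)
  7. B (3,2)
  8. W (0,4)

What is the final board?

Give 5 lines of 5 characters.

Move 1: B@(1,4) -> caps B=0 W=0
Move 2: W@(1,3) -> caps B=0 W=0
Move 3: B@(3,3) -> caps B=0 W=0
Move 4: W@(0,1) -> caps B=0 W=0
Move 5: B@(2,0) -> caps B=0 W=0
Move 6: W@(2,4) -> caps B=0 W=0
Move 7: B@(3,2) -> caps B=0 W=0
Move 8: W@(0,4) -> caps B=0 W=1

Answer: .W..W
...W.
B...W
..BB.
.....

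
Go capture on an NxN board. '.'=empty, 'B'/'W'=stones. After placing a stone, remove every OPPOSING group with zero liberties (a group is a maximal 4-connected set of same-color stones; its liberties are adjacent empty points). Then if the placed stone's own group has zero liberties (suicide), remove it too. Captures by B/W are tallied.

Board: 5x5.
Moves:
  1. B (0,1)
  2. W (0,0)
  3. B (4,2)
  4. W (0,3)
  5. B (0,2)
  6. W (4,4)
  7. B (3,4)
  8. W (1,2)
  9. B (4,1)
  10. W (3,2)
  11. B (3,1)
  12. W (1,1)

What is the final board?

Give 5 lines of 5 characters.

Answer: W..W.
.WW..
.....
.BW.B
.BB.W

Derivation:
Move 1: B@(0,1) -> caps B=0 W=0
Move 2: W@(0,0) -> caps B=0 W=0
Move 3: B@(4,2) -> caps B=0 W=0
Move 4: W@(0,3) -> caps B=0 W=0
Move 5: B@(0,2) -> caps B=0 W=0
Move 6: W@(4,4) -> caps B=0 W=0
Move 7: B@(3,4) -> caps B=0 W=0
Move 8: W@(1,2) -> caps B=0 W=0
Move 9: B@(4,1) -> caps B=0 W=0
Move 10: W@(3,2) -> caps B=0 W=0
Move 11: B@(3,1) -> caps B=0 W=0
Move 12: W@(1,1) -> caps B=0 W=2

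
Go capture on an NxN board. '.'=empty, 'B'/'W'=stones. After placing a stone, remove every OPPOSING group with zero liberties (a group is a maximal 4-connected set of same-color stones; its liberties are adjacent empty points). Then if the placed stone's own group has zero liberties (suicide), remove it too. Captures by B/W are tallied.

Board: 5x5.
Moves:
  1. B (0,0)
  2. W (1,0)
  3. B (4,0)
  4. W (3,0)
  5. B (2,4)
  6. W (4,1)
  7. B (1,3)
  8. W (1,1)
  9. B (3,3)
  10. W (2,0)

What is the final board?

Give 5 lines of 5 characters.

Answer: B....
WW.B.
W...B
W..B.
.W...

Derivation:
Move 1: B@(0,0) -> caps B=0 W=0
Move 2: W@(1,0) -> caps B=0 W=0
Move 3: B@(4,0) -> caps B=0 W=0
Move 4: W@(3,0) -> caps B=0 W=0
Move 5: B@(2,4) -> caps B=0 W=0
Move 6: W@(4,1) -> caps B=0 W=1
Move 7: B@(1,3) -> caps B=0 W=1
Move 8: W@(1,1) -> caps B=0 W=1
Move 9: B@(3,3) -> caps B=0 W=1
Move 10: W@(2,0) -> caps B=0 W=1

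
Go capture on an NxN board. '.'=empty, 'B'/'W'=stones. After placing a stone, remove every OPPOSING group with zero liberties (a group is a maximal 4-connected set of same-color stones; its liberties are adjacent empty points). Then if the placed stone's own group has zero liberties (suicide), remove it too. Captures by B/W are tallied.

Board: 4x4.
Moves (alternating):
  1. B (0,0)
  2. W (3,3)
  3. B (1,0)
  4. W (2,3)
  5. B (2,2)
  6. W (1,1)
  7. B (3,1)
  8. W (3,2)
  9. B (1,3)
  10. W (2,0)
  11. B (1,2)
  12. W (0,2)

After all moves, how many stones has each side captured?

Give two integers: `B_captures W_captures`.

Move 1: B@(0,0) -> caps B=0 W=0
Move 2: W@(3,3) -> caps B=0 W=0
Move 3: B@(1,0) -> caps B=0 W=0
Move 4: W@(2,3) -> caps B=0 W=0
Move 5: B@(2,2) -> caps B=0 W=0
Move 6: W@(1,1) -> caps B=0 W=0
Move 7: B@(3,1) -> caps B=0 W=0
Move 8: W@(3,2) -> caps B=0 W=0
Move 9: B@(1,3) -> caps B=3 W=0
Move 10: W@(2,0) -> caps B=3 W=0
Move 11: B@(1,2) -> caps B=3 W=0
Move 12: W@(0,2) -> caps B=3 W=0

Answer: 3 0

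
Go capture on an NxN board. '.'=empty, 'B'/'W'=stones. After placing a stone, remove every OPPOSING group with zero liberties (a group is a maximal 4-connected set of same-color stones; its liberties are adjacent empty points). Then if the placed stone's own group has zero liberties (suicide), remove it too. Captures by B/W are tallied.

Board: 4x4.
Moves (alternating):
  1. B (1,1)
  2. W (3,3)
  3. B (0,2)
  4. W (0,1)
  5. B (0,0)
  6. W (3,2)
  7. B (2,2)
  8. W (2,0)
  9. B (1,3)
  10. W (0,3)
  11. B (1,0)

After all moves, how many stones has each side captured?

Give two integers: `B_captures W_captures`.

Answer: 1 0

Derivation:
Move 1: B@(1,1) -> caps B=0 W=0
Move 2: W@(3,3) -> caps B=0 W=0
Move 3: B@(0,2) -> caps B=0 W=0
Move 4: W@(0,1) -> caps B=0 W=0
Move 5: B@(0,0) -> caps B=1 W=0
Move 6: W@(3,2) -> caps B=1 W=0
Move 7: B@(2,2) -> caps B=1 W=0
Move 8: W@(2,0) -> caps B=1 W=0
Move 9: B@(1,3) -> caps B=1 W=0
Move 10: W@(0,3) -> caps B=1 W=0
Move 11: B@(1,0) -> caps B=1 W=0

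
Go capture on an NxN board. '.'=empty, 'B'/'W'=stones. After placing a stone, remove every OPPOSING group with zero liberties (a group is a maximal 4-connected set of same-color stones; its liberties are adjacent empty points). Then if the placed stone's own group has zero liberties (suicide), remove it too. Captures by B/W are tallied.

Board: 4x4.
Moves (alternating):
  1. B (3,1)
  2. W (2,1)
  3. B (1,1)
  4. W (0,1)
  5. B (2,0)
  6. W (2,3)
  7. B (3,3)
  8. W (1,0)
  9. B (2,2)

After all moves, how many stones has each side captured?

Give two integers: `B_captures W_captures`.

Answer: 1 0

Derivation:
Move 1: B@(3,1) -> caps B=0 W=0
Move 2: W@(2,1) -> caps B=0 W=0
Move 3: B@(1,1) -> caps B=0 W=0
Move 4: W@(0,1) -> caps B=0 W=0
Move 5: B@(2,0) -> caps B=0 W=0
Move 6: W@(2,3) -> caps B=0 W=0
Move 7: B@(3,3) -> caps B=0 W=0
Move 8: W@(1,0) -> caps B=0 W=0
Move 9: B@(2,2) -> caps B=1 W=0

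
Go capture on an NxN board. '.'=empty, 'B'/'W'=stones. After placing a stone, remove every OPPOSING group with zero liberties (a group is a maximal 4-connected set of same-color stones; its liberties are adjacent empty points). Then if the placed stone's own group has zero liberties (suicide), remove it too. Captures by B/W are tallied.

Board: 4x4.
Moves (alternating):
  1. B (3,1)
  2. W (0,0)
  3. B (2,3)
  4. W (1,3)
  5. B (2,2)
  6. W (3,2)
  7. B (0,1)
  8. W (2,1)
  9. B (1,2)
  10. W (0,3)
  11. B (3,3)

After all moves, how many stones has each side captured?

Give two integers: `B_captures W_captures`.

Move 1: B@(3,1) -> caps B=0 W=0
Move 2: W@(0,0) -> caps B=0 W=0
Move 3: B@(2,3) -> caps B=0 W=0
Move 4: W@(1,3) -> caps B=0 W=0
Move 5: B@(2,2) -> caps B=0 W=0
Move 6: W@(3,2) -> caps B=0 W=0
Move 7: B@(0,1) -> caps B=0 W=0
Move 8: W@(2,1) -> caps B=0 W=0
Move 9: B@(1,2) -> caps B=0 W=0
Move 10: W@(0,3) -> caps B=0 W=0
Move 11: B@(3,3) -> caps B=1 W=0

Answer: 1 0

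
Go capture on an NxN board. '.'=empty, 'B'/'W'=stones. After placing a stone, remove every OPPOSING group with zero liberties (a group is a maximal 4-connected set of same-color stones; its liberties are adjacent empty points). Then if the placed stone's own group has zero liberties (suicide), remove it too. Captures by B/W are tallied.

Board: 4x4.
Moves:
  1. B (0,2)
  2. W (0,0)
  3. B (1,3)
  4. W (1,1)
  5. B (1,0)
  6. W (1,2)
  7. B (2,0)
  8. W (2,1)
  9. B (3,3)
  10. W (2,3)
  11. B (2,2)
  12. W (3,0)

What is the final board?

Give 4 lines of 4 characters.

Move 1: B@(0,2) -> caps B=0 W=0
Move 2: W@(0,0) -> caps B=0 W=0
Move 3: B@(1,3) -> caps B=0 W=0
Move 4: W@(1,1) -> caps B=0 W=0
Move 5: B@(1,0) -> caps B=0 W=0
Move 6: W@(1,2) -> caps B=0 W=0
Move 7: B@(2,0) -> caps B=0 W=0
Move 8: W@(2,1) -> caps B=0 W=0
Move 9: B@(3,3) -> caps B=0 W=0
Move 10: W@(2,3) -> caps B=0 W=0
Move 11: B@(2,2) -> caps B=1 W=0
Move 12: W@(3,0) -> caps B=1 W=2

Answer: W.B.
.WWB
.WB.
W..B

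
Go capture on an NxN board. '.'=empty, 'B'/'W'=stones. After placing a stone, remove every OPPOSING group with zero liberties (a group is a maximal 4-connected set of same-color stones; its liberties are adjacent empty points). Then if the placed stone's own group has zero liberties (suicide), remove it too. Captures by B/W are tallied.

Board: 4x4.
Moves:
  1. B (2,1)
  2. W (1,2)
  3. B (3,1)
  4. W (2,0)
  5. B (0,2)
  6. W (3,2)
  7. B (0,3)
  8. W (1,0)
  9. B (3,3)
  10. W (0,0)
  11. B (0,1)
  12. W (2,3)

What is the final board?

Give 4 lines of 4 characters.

Answer: WBBB
W.W.
WB.W
.BW.

Derivation:
Move 1: B@(2,1) -> caps B=0 W=0
Move 2: W@(1,2) -> caps B=0 W=0
Move 3: B@(3,1) -> caps B=0 W=0
Move 4: W@(2,0) -> caps B=0 W=0
Move 5: B@(0,2) -> caps B=0 W=0
Move 6: W@(3,2) -> caps B=0 W=0
Move 7: B@(0,3) -> caps B=0 W=0
Move 8: W@(1,0) -> caps B=0 W=0
Move 9: B@(3,3) -> caps B=0 W=0
Move 10: W@(0,0) -> caps B=0 W=0
Move 11: B@(0,1) -> caps B=0 W=0
Move 12: W@(2,3) -> caps B=0 W=1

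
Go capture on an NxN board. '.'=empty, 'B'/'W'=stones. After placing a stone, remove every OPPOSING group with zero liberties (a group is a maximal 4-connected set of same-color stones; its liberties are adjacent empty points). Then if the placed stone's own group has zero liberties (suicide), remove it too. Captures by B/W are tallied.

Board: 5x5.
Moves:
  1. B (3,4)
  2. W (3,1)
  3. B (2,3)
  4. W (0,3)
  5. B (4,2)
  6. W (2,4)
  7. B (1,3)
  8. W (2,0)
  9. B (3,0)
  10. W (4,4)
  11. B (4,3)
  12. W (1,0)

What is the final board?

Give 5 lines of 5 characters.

Answer: ...W.
W..B.
W..BW
BW..B
..BB.

Derivation:
Move 1: B@(3,4) -> caps B=0 W=0
Move 2: W@(3,1) -> caps B=0 W=0
Move 3: B@(2,3) -> caps B=0 W=0
Move 4: W@(0,3) -> caps B=0 W=0
Move 5: B@(4,2) -> caps B=0 W=0
Move 6: W@(2,4) -> caps B=0 W=0
Move 7: B@(1,3) -> caps B=0 W=0
Move 8: W@(2,0) -> caps B=0 W=0
Move 9: B@(3,0) -> caps B=0 W=0
Move 10: W@(4,4) -> caps B=0 W=0
Move 11: B@(4,3) -> caps B=1 W=0
Move 12: W@(1,0) -> caps B=1 W=0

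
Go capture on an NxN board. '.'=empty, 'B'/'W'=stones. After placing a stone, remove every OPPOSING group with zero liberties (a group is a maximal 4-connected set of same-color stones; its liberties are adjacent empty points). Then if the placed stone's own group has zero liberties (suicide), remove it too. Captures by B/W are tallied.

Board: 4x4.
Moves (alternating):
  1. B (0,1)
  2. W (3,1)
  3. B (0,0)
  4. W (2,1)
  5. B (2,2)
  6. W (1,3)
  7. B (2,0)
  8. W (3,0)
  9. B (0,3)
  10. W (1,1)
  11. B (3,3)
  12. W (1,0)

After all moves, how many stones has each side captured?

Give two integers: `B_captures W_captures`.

Move 1: B@(0,1) -> caps B=0 W=0
Move 2: W@(3,1) -> caps B=0 W=0
Move 3: B@(0,0) -> caps B=0 W=0
Move 4: W@(2,1) -> caps B=0 W=0
Move 5: B@(2,2) -> caps B=0 W=0
Move 6: W@(1,3) -> caps B=0 W=0
Move 7: B@(2,0) -> caps B=0 W=0
Move 8: W@(3,0) -> caps B=0 W=0
Move 9: B@(0,3) -> caps B=0 W=0
Move 10: W@(1,1) -> caps B=0 W=0
Move 11: B@(3,3) -> caps B=0 W=0
Move 12: W@(1,0) -> caps B=0 W=1

Answer: 0 1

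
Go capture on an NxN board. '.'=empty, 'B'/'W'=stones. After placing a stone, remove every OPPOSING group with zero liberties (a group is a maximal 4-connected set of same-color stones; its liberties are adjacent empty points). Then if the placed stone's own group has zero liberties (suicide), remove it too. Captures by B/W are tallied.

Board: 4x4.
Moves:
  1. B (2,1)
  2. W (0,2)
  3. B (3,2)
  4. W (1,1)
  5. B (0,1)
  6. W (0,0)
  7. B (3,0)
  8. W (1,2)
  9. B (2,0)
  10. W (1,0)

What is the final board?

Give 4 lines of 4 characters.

Move 1: B@(2,1) -> caps B=0 W=0
Move 2: W@(0,2) -> caps B=0 W=0
Move 3: B@(3,2) -> caps B=0 W=0
Move 4: W@(1,1) -> caps B=0 W=0
Move 5: B@(0,1) -> caps B=0 W=0
Move 6: W@(0,0) -> caps B=0 W=1
Move 7: B@(3,0) -> caps B=0 W=1
Move 8: W@(1,2) -> caps B=0 W=1
Move 9: B@(2,0) -> caps B=0 W=1
Move 10: W@(1,0) -> caps B=0 W=1

Answer: W.W.
WWW.
BB..
B.B.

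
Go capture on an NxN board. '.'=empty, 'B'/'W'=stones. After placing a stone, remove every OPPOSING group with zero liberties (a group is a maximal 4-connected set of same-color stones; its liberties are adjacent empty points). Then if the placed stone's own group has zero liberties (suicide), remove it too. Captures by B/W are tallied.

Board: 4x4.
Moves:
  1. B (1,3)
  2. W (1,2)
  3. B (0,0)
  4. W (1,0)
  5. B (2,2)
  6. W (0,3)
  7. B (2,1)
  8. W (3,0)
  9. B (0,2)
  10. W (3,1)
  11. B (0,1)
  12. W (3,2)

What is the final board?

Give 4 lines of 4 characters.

Answer: BBB.
W.WB
.BB.
WWW.

Derivation:
Move 1: B@(1,3) -> caps B=0 W=0
Move 2: W@(1,2) -> caps B=0 W=0
Move 3: B@(0,0) -> caps B=0 W=0
Move 4: W@(1,0) -> caps B=0 W=0
Move 5: B@(2,2) -> caps B=0 W=0
Move 6: W@(0,3) -> caps B=0 W=0
Move 7: B@(2,1) -> caps B=0 W=0
Move 8: W@(3,0) -> caps B=0 W=0
Move 9: B@(0,2) -> caps B=1 W=0
Move 10: W@(3,1) -> caps B=1 W=0
Move 11: B@(0,1) -> caps B=1 W=0
Move 12: W@(3,2) -> caps B=1 W=0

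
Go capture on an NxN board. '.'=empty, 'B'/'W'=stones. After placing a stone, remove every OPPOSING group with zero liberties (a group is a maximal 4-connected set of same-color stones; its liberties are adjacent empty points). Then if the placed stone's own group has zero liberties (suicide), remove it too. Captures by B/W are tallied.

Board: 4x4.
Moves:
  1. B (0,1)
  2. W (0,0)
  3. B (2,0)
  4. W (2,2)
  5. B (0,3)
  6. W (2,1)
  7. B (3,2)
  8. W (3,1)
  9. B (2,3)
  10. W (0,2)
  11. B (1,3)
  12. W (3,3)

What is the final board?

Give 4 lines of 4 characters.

Move 1: B@(0,1) -> caps B=0 W=0
Move 2: W@(0,0) -> caps B=0 W=0
Move 3: B@(2,0) -> caps B=0 W=0
Move 4: W@(2,2) -> caps B=0 W=0
Move 5: B@(0,3) -> caps B=0 W=0
Move 6: W@(2,1) -> caps B=0 W=0
Move 7: B@(3,2) -> caps B=0 W=0
Move 8: W@(3,1) -> caps B=0 W=0
Move 9: B@(2,3) -> caps B=0 W=0
Move 10: W@(0,2) -> caps B=0 W=0
Move 11: B@(1,3) -> caps B=0 W=0
Move 12: W@(3,3) -> caps B=0 W=1

Answer: WBWB
...B
BWWB
.W.W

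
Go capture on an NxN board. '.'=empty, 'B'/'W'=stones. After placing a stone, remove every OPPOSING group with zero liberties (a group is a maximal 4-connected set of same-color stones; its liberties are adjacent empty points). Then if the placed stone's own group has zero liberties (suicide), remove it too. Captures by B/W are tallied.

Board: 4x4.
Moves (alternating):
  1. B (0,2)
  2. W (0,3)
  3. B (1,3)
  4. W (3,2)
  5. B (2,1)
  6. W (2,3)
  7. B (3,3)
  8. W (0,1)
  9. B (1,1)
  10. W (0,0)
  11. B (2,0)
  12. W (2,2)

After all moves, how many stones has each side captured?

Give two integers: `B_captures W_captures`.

Move 1: B@(0,2) -> caps B=0 W=0
Move 2: W@(0,3) -> caps B=0 W=0
Move 3: B@(1,3) -> caps B=1 W=0
Move 4: W@(3,2) -> caps B=1 W=0
Move 5: B@(2,1) -> caps B=1 W=0
Move 6: W@(2,3) -> caps B=1 W=0
Move 7: B@(3,3) -> caps B=1 W=0
Move 8: W@(0,1) -> caps B=1 W=0
Move 9: B@(1,1) -> caps B=1 W=0
Move 10: W@(0,0) -> caps B=1 W=0
Move 11: B@(2,0) -> caps B=1 W=0
Move 12: W@(2,2) -> caps B=1 W=0

Answer: 1 0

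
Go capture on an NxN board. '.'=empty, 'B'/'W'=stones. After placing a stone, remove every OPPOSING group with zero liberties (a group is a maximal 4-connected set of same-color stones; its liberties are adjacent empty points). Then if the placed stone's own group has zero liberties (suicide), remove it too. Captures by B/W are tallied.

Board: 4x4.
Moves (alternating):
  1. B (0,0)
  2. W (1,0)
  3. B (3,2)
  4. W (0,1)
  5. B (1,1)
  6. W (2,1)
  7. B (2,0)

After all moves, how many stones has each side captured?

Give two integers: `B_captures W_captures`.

Answer: 0 1

Derivation:
Move 1: B@(0,0) -> caps B=0 W=0
Move 2: W@(1,0) -> caps B=0 W=0
Move 3: B@(3,2) -> caps B=0 W=0
Move 4: W@(0,1) -> caps B=0 W=1
Move 5: B@(1,1) -> caps B=0 W=1
Move 6: W@(2,1) -> caps B=0 W=1
Move 7: B@(2,0) -> caps B=0 W=1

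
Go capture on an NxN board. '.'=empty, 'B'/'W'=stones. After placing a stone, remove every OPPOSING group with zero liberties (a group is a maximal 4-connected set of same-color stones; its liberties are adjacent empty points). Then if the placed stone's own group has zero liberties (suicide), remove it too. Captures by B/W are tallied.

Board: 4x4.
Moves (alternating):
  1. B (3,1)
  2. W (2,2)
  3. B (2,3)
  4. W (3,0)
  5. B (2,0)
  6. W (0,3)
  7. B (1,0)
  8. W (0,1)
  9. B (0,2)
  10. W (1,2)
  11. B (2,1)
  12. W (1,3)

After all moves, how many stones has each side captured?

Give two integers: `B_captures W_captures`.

Move 1: B@(3,1) -> caps B=0 W=0
Move 2: W@(2,2) -> caps B=0 W=0
Move 3: B@(2,3) -> caps B=0 W=0
Move 4: W@(3,0) -> caps B=0 W=0
Move 5: B@(2,0) -> caps B=1 W=0
Move 6: W@(0,3) -> caps B=1 W=0
Move 7: B@(1,0) -> caps B=1 W=0
Move 8: W@(0,1) -> caps B=1 W=0
Move 9: B@(0,2) -> caps B=1 W=0
Move 10: W@(1,2) -> caps B=1 W=1
Move 11: B@(2,1) -> caps B=1 W=1
Move 12: W@(1,3) -> caps B=1 W=1

Answer: 1 1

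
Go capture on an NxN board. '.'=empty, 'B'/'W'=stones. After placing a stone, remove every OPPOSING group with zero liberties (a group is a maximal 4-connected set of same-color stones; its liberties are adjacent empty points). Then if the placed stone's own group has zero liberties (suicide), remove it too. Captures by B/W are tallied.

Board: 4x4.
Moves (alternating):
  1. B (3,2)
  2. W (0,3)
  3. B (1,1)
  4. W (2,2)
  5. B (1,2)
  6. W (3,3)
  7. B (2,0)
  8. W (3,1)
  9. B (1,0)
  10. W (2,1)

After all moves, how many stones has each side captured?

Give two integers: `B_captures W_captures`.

Answer: 0 1

Derivation:
Move 1: B@(3,2) -> caps B=0 W=0
Move 2: W@(0,3) -> caps B=0 W=0
Move 3: B@(1,1) -> caps B=0 W=0
Move 4: W@(2,2) -> caps B=0 W=0
Move 5: B@(1,2) -> caps B=0 W=0
Move 6: W@(3,3) -> caps B=0 W=0
Move 7: B@(2,0) -> caps B=0 W=0
Move 8: W@(3,1) -> caps B=0 W=1
Move 9: B@(1,0) -> caps B=0 W=1
Move 10: W@(2,1) -> caps B=0 W=1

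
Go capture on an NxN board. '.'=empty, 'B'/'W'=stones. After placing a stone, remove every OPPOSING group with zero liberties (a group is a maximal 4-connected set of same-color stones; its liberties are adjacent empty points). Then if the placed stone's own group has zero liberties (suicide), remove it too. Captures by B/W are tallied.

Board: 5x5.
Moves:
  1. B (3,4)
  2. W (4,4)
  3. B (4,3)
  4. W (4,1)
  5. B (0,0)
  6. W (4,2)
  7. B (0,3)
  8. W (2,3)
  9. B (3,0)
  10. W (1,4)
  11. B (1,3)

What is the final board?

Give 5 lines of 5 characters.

Answer: B..B.
...BW
...W.
B...B
.WWB.

Derivation:
Move 1: B@(3,4) -> caps B=0 W=0
Move 2: W@(4,4) -> caps B=0 W=0
Move 3: B@(4,3) -> caps B=1 W=0
Move 4: W@(4,1) -> caps B=1 W=0
Move 5: B@(0,0) -> caps B=1 W=0
Move 6: W@(4,2) -> caps B=1 W=0
Move 7: B@(0,3) -> caps B=1 W=0
Move 8: W@(2,3) -> caps B=1 W=0
Move 9: B@(3,0) -> caps B=1 W=0
Move 10: W@(1,4) -> caps B=1 W=0
Move 11: B@(1,3) -> caps B=1 W=0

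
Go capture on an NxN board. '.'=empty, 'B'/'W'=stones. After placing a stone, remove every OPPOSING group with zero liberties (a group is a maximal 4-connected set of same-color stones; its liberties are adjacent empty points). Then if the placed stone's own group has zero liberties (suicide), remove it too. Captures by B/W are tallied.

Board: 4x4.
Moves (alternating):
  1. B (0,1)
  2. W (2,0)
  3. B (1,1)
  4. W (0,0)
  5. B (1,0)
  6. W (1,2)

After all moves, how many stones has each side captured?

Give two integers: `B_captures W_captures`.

Move 1: B@(0,1) -> caps B=0 W=0
Move 2: W@(2,0) -> caps B=0 W=0
Move 3: B@(1,1) -> caps B=0 W=0
Move 4: W@(0,0) -> caps B=0 W=0
Move 5: B@(1,0) -> caps B=1 W=0
Move 6: W@(1,2) -> caps B=1 W=0

Answer: 1 0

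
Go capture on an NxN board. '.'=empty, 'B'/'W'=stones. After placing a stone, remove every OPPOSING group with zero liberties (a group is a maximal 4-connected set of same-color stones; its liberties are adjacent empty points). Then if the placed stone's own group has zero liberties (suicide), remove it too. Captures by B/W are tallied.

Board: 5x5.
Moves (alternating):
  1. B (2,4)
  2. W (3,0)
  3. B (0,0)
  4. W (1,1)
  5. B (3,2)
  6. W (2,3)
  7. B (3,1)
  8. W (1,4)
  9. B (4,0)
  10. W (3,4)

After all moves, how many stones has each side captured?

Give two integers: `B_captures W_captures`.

Answer: 0 1

Derivation:
Move 1: B@(2,4) -> caps B=0 W=0
Move 2: W@(3,0) -> caps B=0 W=0
Move 3: B@(0,0) -> caps B=0 W=0
Move 4: W@(1,1) -> caps B=0 W=0
Move 5: B@(3,2) -> caps B=0 W=0
Move 6: W@(2,3) -> caps B=0 W=0
Move 7: B@(3,1) -> caps B=0 W=0
Move 8: W@(1,4) -> caps B=0 W=0
Move 9: B@(4,0) -> caps B=0 W=0
Move 10: W@(3,4) -> caps B=0 W=1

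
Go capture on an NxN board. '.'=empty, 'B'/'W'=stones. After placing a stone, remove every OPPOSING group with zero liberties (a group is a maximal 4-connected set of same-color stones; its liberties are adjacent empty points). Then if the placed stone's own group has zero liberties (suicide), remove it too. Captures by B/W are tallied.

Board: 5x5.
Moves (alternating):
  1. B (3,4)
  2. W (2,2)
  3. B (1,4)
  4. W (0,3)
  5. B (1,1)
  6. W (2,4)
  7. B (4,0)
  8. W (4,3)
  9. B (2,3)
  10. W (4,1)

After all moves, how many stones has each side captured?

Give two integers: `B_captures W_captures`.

Answer: 1 0

Derivation:
Move 1: B@(3,4) -> caps B=0 W=0
Move 2: W@(2,2) -> caps B=0 W=0
Move 3: B@(1,4) -> caps B=0 W=0
Move 4: W@(0,3) -> caps B=0 W=0
Move 5: B@(1,1) -> caps B=0 W=0
Move 6: W@(2,4) -> caps B=0 W=0
Move 7: B@(4,0) -> caps B=0 W=0
Move 8: W@(4,3) -> caps B=0 W=0
Move 9: B@(2,3) -> caps B=1 W=0
Move 10: W@(4,1) -> caps B=1 W=0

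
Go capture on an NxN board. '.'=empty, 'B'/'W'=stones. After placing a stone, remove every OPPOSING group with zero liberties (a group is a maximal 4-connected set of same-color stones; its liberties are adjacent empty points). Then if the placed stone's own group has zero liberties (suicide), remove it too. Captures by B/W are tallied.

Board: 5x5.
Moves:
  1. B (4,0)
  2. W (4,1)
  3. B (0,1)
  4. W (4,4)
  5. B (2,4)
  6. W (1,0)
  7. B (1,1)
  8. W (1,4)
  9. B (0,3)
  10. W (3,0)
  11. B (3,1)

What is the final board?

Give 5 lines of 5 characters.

Move 1: B@(4,0) -> caps B=0 W=0
Move 2: W@(4,1) -> caps B=0 W=0
Move 3: B@(0,1) -> caps B=0 W=0
Move 4: W@(4,4) -> caps B=0 W=0
Move 5: B@(2,4) -> caps B=0 W=0
Move 6: W@(1,0) -> caps B=0 W=0
Move 7: B@(1,1) -> caps B=0 W=0
Move 8: W@(1,4) -> caps B=0 W=0
Move 9: B@(0,3) -> caps B=0 W=0
Move 10: W@(3,0) -> caps B=0 W=1
Move 11: B@(3,1) -> caps B=0 W=1

Answer: .B.B.
WB..W
....B
WB...
.W..W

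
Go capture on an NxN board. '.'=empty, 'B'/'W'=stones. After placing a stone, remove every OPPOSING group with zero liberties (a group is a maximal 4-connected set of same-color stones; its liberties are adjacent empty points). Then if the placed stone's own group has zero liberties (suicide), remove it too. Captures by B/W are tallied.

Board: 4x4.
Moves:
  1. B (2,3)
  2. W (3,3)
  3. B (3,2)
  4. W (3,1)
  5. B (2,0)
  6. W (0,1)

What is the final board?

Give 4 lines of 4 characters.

Answer: .W..
....
B..B
.WB.

Derivation:
Move 1: B@(2,3) -> caps B=0 W=0
Move 2: W@(3,3) -> caps B=0 W=0
Move 3: B@(3,2) -> caps B=1 W=0
Move 4: W@(3,1) -> caps B=1 W=0
Move 5: B@(2,0) -> caps B=1 W=0
Move 6: W@(0,1) -> caps B=1 W=0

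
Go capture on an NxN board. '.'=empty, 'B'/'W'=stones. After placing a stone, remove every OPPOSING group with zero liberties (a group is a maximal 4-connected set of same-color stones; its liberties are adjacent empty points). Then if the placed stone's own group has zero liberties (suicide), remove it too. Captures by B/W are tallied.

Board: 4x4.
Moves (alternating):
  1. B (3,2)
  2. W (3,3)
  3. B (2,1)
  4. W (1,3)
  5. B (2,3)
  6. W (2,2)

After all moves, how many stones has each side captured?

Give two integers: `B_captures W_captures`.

Answer: 1 0

Derivation:
Move 1: B@(3,2) -> caps B=0 W=0
Move 2: W@(3,3) -> caps B=0 W=0
Move 3: B@(2,1) -> caps B=0 W=0
Move 4: W@(1,3) -> caps B=0 W=0
Move 5: B@(2,3) -> caps B=1 W=0
Move 6: W@(2,2) -> caps B=1 W=0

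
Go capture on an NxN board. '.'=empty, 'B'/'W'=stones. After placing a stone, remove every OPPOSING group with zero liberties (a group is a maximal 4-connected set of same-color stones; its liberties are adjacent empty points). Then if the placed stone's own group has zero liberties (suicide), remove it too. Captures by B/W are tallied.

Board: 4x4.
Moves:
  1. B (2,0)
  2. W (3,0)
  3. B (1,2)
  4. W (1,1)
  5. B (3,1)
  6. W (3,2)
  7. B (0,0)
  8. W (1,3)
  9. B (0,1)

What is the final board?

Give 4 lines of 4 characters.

Answer: BB..
.WBW
B...
.BW.

Derivation:
Move 1: B@(2,0) -> caps B=0 W=0
Move 2: W@(3,0) -> caps B=0 W=0
Move 3: B@(1,2) -> caps B=0 W=0
Move 4: W@(1,1) -> caps B=0 W=0
Move 5: B@(3,1) -> caps B=1 W=0
Move 6: W@(3,2) -> caps B=1 W=0
Move 7: B@(0,0) -> caps B=1 W=0
Move 8: W@(1,3) -> caps B=1 W=0
Move 9: B@(0,1) -> caps B=1 W=0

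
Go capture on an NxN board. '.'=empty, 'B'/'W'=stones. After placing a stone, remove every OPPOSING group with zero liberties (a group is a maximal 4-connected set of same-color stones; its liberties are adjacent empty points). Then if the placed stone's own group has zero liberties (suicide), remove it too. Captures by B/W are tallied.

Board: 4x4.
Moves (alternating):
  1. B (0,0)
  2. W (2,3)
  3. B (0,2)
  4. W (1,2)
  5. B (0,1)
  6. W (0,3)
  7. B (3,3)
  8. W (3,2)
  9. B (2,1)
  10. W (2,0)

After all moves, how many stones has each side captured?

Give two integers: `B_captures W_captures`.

Move 1: B@(0,0) -> caps B=0 W=0
Move 2: W@(2,3) -> caps B=0 W=0
Move 3: B@(0,2) -> caps B=0 W=0
Move 4: W@(1,2) -> caps B=0 W=0
Move 5: B@(0,1) -> caps B=0 W=0
Move 6: W@(0,3) -> caps B=0 W=0
Move 7: B@(3,3) -> caps B=0 W=0
Move 8: W@(3,2) -> caps B=0 W=1
Move 9: B@(2,1) -> caps B=0 W=1
Move 10: W@(2,0) -> caps B=0 W=1

Answer: 0 1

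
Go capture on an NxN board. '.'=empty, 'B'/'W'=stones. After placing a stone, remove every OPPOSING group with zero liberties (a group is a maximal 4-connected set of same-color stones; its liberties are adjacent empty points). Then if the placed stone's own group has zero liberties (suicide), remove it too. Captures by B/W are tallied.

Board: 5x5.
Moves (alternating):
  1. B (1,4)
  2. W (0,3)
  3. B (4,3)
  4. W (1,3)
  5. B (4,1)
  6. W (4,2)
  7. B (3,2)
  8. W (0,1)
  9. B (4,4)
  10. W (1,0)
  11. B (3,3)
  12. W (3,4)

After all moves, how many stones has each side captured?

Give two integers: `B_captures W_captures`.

Move 1: B@(1,4) -> caps B=0 W=0
Move 2: W@(0,3) -> caps B=0 W=0
Move 3: B@(4,3) -> caps B=0 W=0
Move 4: W@(1,3) -> caps B=0 W=0
Move 5: B@(4,1) -> caps B=0 W=0
Move 6: W@(4,2) -> caps B=0 W=0
Move 7: B@(3,2) -> caps B=1 W=0
Move 8: W@(0,1) -> caps B=1 W=0
Move 9: B@(4,4) -> caps B=1 W=0
Move 10: W@(1,0) -> caps B=1 W=0
Move 11: B@(3,3) -> caps B=1 W=0
Move 12: W@(3,4) -> caps B=1 W=0

Answer: 1 0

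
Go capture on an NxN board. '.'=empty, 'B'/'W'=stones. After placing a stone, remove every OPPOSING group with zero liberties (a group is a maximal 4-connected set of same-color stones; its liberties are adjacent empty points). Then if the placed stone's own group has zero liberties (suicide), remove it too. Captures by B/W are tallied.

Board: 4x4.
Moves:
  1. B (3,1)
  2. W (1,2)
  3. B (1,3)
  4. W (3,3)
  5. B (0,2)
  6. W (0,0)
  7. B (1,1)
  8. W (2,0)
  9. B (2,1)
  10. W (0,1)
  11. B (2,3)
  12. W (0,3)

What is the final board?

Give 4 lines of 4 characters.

Answer: WW.W
.BWB
WB.B
.B.W

Derivation:
Move 1: B@(3,1) -> caps B=0 W=0
Move 2: W@(1,2) -> caps B=0 W=0
Move 3: B@(1,3) -> caps B=0 W=0
Move 4: W@(3,3) -> caps B=0 W=0
Move 5: B@(0,2) -> caps B=0 W=0
Move 6: W@(0,0) -> caps B=0 W=0
Move 7: B@(1,1) -> caps B=0 W=0
Move 8: W@(2,0) -> caps B=0 W=0
Move 9: B@(2,1) -> caps B=0 W=0
Move 10: W@(0,1) -> caps B=0 W=0
Move 11: B@(2,3) -> caps B=0 W=0
Move 12: W@(0,3) -> caps B=0 W=1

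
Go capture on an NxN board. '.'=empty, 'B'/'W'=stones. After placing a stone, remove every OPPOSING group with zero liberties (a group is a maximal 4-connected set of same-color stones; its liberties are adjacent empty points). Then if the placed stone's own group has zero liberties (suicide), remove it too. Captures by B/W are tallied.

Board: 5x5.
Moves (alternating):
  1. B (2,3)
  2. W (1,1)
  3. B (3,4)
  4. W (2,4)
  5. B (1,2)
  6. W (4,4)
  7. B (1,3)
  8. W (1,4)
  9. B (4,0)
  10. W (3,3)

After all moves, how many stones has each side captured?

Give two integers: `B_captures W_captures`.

Answer: 0 1

Derivation:
Move 1: B@(2,3) -> caps B=0 W=0
Move 2: W@(1,1) -> caps B=0 W=0
Move 3: B@(3,4) -> caps B=0 W=0
Move 4: W@(2,4) -> caps B=0 W=0
Move 5: B@(1,2) -> caps B=0 W=0
Move 6: W@(4,4) -> caps B=0 W=0
Move 7: B@(1,3) -> caps B=0 W=0
Move 8: W@(1,4) -> caps B=0 W=0
Move 9: B@(4,0) -> caps B=0 W=0
Move 10: W@(3,3) -> caps B=0 W=1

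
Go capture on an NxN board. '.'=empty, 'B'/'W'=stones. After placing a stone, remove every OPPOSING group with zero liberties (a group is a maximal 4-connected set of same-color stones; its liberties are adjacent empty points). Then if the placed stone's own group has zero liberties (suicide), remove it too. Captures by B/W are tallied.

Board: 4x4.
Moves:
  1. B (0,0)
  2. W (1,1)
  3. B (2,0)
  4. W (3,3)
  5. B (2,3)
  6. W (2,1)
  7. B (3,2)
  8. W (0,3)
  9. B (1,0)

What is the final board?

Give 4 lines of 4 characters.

Move 1: B@(0,0) -> caps B=0 W=0
Move 2: W@(1,1) -> caps B=0 W=0
Move 3: B@(2,0) -> caps B=0 W=0
Move 4: W@(3,3) -> caps B=0 W=0
Move 5: B@(2,3) -> caps B=0 W=0
Move 6: W@(2,1) -> caps B=0 W=0
Move 7: B@(3,2) -> caps B=1 W=0
Move 8: W@(0,3) -> caps B=1 W=0
Move 9: B@(1,0) -> caps B=1 W=0

Answer: B..W
BW..
BW.B
..B.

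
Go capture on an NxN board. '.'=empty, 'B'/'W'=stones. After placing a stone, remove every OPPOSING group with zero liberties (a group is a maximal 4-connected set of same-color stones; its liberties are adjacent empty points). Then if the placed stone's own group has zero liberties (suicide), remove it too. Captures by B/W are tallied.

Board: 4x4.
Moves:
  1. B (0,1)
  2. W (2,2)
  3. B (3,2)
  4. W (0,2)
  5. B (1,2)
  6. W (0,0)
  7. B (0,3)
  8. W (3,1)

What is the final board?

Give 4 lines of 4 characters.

Move 1: B@(0,1) -> caps B=0 W=0
Move 2: W@(2,2) -> caps B=0 W=0
Move 3: B@(3,2) -> caps B=0 W=0
Move 4: W@(0,2) -> caps B=0 W=0
Move 5: B@(1,2) -> caps B=0 W=0
Move 6: W@(0,0) -> caps B=0 W=0
Move 7: B@(0,3) -> caps B=1 W=0
Move 8: W@(3,1) -> caps B=1 W=0

Answer: WB.B
..B.
..W.
.WB.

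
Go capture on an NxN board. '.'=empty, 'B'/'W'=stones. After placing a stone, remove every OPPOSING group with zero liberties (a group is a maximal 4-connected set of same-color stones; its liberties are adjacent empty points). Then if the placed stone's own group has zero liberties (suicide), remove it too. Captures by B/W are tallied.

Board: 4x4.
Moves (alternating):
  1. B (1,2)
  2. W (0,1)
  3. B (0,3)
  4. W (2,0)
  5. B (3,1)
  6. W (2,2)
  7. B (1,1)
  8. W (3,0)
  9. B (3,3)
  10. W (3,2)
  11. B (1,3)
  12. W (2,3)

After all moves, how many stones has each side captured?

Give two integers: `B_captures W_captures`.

Move 1: B@(1,2) -> caps B=0 W=0
Move 2: W@(0,1) -> caps B=0 W=0
Move 3: B@(0,3) -> caps B=0 W=0
Move 4: W@(2,0) -> caps B=0 W=0
Move 5: B@(3,1) -> caps B=0 W=0
Move 6: W@(2,2) -> caps B=0 W=0
Move 7: B@(1,1) -> caps B=0 W=0
Move 8: W@(3,0) -> caps B=0 W=0
Move 9: B@(3,3) -> caps B=0 W=0
Move 10: W@(3,2) -> caps B=0 W=0
Move 11: B@(1,3) -> caps B=0 W=0
Move 12: W@(2,3) -> caps B=0 W=1

Answer: 0 1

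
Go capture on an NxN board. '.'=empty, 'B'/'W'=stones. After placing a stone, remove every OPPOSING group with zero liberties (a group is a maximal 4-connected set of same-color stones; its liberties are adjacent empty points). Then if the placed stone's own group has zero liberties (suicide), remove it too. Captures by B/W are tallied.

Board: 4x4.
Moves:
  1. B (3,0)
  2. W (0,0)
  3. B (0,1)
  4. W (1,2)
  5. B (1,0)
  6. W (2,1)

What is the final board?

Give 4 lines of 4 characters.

Move 1: B@(3,0) -> caps B=0 W=0
Move 2: W@(0,0) -> caps B=0 W=0
Move 3: B@(0,1) -> caps B=0 W=0
Move 4: W@(1,2) -> caps B=0 W=0
Move 5: B@(1,0) -> caps B=1 W=0
Move 6: W@(2,1) -> caps B=1 W=0

Answer: .B..
B.W.
.W..
B...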